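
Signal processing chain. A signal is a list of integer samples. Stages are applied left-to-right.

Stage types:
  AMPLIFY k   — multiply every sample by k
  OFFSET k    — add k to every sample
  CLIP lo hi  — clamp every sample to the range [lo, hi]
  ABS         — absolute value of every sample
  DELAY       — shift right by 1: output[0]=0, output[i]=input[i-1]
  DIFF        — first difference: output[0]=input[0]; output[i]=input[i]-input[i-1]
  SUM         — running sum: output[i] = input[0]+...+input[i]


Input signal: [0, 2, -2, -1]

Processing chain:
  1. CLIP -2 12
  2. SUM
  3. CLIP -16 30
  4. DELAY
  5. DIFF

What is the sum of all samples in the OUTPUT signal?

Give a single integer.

Answer: 0

Derivation:
Input: [0, 2, -2, -1]
Stage 1 (CLIP -2 12): clip(0,-2,12)=0, clip(2,-2,12)=2, clip(-2,-2,12)=-2, clip(-1,-2,12)=-1 -> [0, 2, -2, -1]
Stage 2 (SUM): sum[0..0]=0, sum[0..1]=2, sum[0..2]=0, sum[0..3]=-1 -> [0, 2, 0, -1]
Stage 3 (CLIP -16 30): clip(0,-16,30)=0, clip(2,-16,30)=2, clip(0,-16,30)=0, clip(-1,-16,30)=-1 -> [0, 2, 0, -1]
Stage 4 (DELAY): [0, 0, 2, 0] = [0, 0, 2, 0] -> [0, 0, 2, 0]
Stage 5 (DIFF): s[0]=0, 0-0=0, 2-0=2, 0-2=-2 -> [0, 0, 2, -2]
Output sum: 0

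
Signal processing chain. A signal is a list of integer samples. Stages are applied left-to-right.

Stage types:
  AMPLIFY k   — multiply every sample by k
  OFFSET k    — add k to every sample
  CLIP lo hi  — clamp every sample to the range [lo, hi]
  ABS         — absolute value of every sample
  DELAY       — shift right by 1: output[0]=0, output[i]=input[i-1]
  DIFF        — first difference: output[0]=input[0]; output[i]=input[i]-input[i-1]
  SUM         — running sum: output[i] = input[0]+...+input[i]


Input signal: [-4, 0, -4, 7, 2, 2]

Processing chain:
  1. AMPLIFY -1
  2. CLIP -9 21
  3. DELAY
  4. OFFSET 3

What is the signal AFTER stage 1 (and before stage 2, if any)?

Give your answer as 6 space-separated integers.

Answer: 4 0 4 -7 -2 -2

Derivation:
Input: [-4, 0, -4, 7, 2, 2]
Stage 1 (AMPLIFY -1): -4*-1=4, 0*-1=0, -4*-1=4, 7*-1=-7, 2*-1=-2, 2*-1=-2 -> [4, 0, 4, -7, -2, -2]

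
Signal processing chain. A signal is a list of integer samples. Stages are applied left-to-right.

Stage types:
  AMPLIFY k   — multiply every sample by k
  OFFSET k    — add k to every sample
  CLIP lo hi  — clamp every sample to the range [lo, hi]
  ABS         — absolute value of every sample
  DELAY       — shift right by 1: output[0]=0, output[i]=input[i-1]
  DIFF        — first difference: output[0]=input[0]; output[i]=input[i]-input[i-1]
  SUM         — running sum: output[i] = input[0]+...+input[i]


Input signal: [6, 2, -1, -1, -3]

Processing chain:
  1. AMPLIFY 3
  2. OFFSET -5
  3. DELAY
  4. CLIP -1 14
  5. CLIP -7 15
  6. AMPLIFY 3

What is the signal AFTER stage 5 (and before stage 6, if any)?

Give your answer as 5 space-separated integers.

Answer: 0 13 1 -1 -1

Derivation:
Input: [6, 2, -1, -1, -3]
Stage 1 (AMPLIFY 3): 6*3=18, 2*3=6, -1*3=-3, -1*3=-3, -3*3=-9 -> [18, 6, -3, -3, -9]
Stage 2 (OFFSET -5): 18+-5=13, 6+-5=1, -3+-5=-8, -3+-5=-8, -9+-5=-14 -> [13, 1, -8, -8, -14]
Stage 3 (DELAY): [0, 13, 1, -8, -8] = [0, 13, 1, -8, -8] -> [0, 13, 1, -8, -8]
Stage 4 (CLIP -1 14): clip(0,-1,14)=0, clip(13,-1,14)=13, clip(1,-1,14)=1, clip(-8,-1,14)=-1, clip(-8,-1,14)=-1 -> [0, 13, 1, -1, -1]
Stage 5 (CLIP -7 15): clip(0,-7,15)=0, clip(13,-7,15)=13, clip(1,-7,15)=1, clip(-1,-7,15)=-1, clip(-1,-7,15)=-1 -> [0, 13, 1, -1, -1]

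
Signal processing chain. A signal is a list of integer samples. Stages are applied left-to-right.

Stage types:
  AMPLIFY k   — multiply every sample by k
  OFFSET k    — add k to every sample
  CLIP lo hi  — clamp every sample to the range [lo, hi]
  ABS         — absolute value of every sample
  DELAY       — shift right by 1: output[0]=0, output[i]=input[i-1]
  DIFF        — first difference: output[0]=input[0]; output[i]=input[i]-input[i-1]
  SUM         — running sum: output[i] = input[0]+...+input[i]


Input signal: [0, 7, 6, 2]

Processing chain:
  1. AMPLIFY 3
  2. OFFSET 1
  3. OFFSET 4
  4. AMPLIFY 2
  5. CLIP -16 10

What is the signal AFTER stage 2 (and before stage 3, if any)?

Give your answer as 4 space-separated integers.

Input: [0, 7, 6, 2]
Stage 1 (AMPLIFY 3): 0*3=0, 7*3=21, 6*3=18, 2*3=6 -> [0, 21, 18, 6]
Stage 2 (OFFSET 1): 0+1=1, 21+1=22, 18+1=19, 6+1=7 -> [1, 22, 19, 7]

Answer: 1 22 19 7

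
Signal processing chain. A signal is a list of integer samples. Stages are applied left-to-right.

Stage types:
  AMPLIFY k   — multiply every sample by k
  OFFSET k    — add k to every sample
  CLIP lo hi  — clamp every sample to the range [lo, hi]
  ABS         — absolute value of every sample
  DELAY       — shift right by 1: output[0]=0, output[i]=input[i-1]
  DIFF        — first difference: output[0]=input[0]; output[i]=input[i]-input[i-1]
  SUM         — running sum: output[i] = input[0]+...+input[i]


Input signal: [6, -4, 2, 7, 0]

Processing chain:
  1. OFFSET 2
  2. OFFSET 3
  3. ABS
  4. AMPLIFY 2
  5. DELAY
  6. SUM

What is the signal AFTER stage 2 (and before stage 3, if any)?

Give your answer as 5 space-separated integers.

Input: [6, -4, 2, 7, 0]
Stage 1 (OFFSET 2): 6+2=8, -4+2=-2, 2+2=4, 7+2=9, 0+2=2 -> [8, -2, 4, 9, 2]
Stage 2 (OFFSET 3): 8+3=11, -2+3=1, 4+3=7, 9+3=12, 2+3=5 -> [11, 1, 7, 12, 5]

Answer: 11 1 7 12 5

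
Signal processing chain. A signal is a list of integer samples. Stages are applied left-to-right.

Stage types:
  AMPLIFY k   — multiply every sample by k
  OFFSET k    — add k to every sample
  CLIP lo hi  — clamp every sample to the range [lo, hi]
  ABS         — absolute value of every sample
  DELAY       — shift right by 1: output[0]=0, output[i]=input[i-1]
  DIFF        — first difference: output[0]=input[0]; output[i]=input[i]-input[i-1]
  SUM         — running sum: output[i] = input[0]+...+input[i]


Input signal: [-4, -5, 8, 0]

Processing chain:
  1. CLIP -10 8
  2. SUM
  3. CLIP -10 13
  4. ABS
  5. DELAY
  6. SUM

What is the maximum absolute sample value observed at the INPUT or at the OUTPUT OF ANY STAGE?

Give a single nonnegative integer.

Answer: 14

Derivation:
Input: [-4, -5, 8, 0] (max |s|=8)
Stage 1 (CLIP -10 8): clip(-4,-10,8)=-4, clip(-5,-10,8)=-5, clip(8,-10,8)=8, clip(0,-10,8)=0 -> [-4, -5, 8, 0] (max |s|=8)
Stage 2 (SUM): sum[0..0]=-4, sum[0..1]=-9, sum[0..2]=-1, sum[0..3]=-1 -> [-4, -9, -1, -1] (max |s|=9)
Stage 3 (CLIP -10 13): clip(-4,-10,13)=-4, clip(-9,-10,13)=-9, clip(-1,-10,13)=-1, clip(-1,-10,13)=-1 -> [-4, -9, -1, -1] (max |s|=9)
Stage 4 (ABS): |-4|=4, |-9|=9, |-1|=1, |-1|=1 -> [4, 9, 1, 1] (max |s|=9)
Stage 5 (DELAY): [0, 4, 9, 1] = [0, 4, 9, 1] -> [0, 4, 9, 1] (max |s|=9)
Stage 6 (SUM): sum[0..0]=0, sum[0..1]=4, sum[0..2]=13, sum[0..3]=14 -> [0, 4, 13, 14] (max |s|=14)
Overall max amplitude: 14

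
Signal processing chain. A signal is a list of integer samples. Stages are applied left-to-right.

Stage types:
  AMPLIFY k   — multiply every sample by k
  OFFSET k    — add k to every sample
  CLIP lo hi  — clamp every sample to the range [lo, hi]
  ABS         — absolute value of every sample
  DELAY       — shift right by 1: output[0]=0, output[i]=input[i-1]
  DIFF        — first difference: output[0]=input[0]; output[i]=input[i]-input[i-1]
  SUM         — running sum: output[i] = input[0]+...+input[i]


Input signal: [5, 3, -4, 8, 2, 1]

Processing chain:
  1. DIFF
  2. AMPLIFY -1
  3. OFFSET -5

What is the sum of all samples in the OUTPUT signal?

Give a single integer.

Answer: -31

Derivation:
Input: [5, 3, -4, 8, 2, 1]
Stage 1 (DIFF): s[0]=5, 3-5=-2, -4-3=-7, 8--4=12, 2-8=-6, 1-2=-1 -> [5, -2, -7, 12, -6, -1]
Stage 2 (AMPLIFY -1): 5*-1=-5, -2*-1=2, -7*-1=7, 12*-1=-12, -6*-1=6, -1*-1=1 -> [-5, 2, 7, -12, 6, 1]
Stage 3 (OFFSET -5): -5+-5=-10, 2+-5=-3, 7+-5=2, -12+-5=-17, 6+-5=1, 1+-5=-4 -> [-10, -3, 2, -17, 1, -4]
Output sum: -31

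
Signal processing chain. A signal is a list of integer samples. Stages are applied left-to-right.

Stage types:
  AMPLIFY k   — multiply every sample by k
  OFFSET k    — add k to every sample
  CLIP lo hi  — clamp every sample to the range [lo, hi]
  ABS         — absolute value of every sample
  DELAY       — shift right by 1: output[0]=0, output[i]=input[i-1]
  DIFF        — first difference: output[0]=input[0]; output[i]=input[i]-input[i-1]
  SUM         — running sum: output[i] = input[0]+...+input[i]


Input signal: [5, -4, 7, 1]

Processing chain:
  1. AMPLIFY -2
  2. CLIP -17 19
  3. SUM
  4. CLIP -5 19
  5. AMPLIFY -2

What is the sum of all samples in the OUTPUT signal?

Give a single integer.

Input: [5, -4, 7, 1]
Stage 1 (AMPLIFY -2): 5*-2=-10, -4*-2=8, 7*-2=-14, 1*-2=-2 -> [-10, 8, -14, -2]
Stage 2 (CLIP -17 19): clip(-10,-17,19)=-10, clip(8,-17,19)=8, clip(-14,-17,19)=-14, clip(-2,-17,19)=-2 -> [-10, 8, -14, -2]
Stage 3 (SUM): sum[0..0]=-10, sum[0..1]=-2, sum[0..2]=-16, sum[0..3]=-18 -> [-10, -2, -16, -18]
Stage 4 (CLIP -5 19): clip(-10,-5,19)=-5, clip(-2,-5,19)=-2, clip(-16,-5,19)=-5, clip(-18,-5,19)=-5 -> [-5, -2, -5, -5]
Stage 5 (AMPLIFY -2): -5*-2=10, -2*-2=4, -5*-2=10, -5*-2=10 -> [10, 4, 10, 10]
Output sum: 34

Answer: 34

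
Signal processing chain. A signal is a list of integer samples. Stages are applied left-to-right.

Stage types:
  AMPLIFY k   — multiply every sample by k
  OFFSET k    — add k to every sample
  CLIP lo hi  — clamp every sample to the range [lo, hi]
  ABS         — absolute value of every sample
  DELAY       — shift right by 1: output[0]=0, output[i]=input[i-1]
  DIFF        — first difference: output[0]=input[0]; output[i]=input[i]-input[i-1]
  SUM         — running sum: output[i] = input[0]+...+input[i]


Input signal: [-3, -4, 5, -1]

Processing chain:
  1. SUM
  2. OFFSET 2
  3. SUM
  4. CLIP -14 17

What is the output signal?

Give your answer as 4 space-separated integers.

Input: [-3, -4, 5, -1]
Stage 1 (SUM): sum[0..0]=-3, sum[0..1]=-7, sum[0..2]=-2, sum[0..3]=-3 -> [-3, -7, -2, -3]
Stage 2 (OFFSET 2): -3+2=-1, -7+2=-5, -2+2=0, -3+2=-1 -> [-1, -5, 0, -1]
Stage 3 (SUM): sum[0..0]=-1, sum[0..1]=-6, sum[0..2]=-6, sum[0..3]=-7 -> [-1, -6, -6, -7]
Stage 4 (CLIP -14 17): clip(-1,-14,17)=-1, clip(-6,-14,17)=-6, clip(-6,-14,17)=-6, clip(-7,-14,17)=-7 -> [-1, -6, -6, -7]

Answer: -1 -6 -6 -7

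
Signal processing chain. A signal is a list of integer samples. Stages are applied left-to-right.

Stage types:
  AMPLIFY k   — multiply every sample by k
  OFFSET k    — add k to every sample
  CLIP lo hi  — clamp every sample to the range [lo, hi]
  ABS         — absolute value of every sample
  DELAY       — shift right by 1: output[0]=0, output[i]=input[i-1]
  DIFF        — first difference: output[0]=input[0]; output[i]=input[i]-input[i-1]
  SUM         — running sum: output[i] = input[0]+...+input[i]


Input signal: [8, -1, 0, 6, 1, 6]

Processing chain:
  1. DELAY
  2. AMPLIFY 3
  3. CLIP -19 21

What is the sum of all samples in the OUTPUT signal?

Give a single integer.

Input: [8, -1, 0, 6, 1, 6]
Stage 1 (DELAY): [0, 8, -1, 0, 6, 1] = [0, 8, -1, 0, 6, 1] -> [0, 8, -1, 0, 6, 1]
Stage 2 (AMPLIFY 3): 0*3=0, 8*3=24, -1*3=-3, 0*3=0, 6*3=18, 1*3=3 -> [0, 24, -3, 0, 18, 3]
Stage 3 (CLIP -19 21): clip(0,-19,21)=0, clip(24,-19,21)=21, clip(-3,-19,21)=-3, clip(0,-19,21)=0, clip(18,-19,21)=18, clip(3,-19,21)=3 -> [0, 21, -3, 0, 18, 3]
Output sum: 39

Answer: 39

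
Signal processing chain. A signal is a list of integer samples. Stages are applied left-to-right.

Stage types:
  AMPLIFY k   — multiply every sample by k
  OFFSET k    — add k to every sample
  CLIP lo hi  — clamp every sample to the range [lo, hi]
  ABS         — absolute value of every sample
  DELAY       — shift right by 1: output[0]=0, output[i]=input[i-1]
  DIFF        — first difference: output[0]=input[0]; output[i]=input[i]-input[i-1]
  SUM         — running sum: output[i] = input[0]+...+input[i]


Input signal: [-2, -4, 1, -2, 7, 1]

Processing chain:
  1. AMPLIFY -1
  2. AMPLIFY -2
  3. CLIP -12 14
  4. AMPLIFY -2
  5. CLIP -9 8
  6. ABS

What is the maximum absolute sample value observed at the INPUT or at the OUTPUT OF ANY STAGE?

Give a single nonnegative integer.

Answer: 28

Derivation:
Input: [-2, -4, 1, -2, 7, 1] (max |s|=7)
Stage 1 (AMPLIFY -1): -2*-1=2, -4*-1=4, 1*-1=-1, -2*-1=2, 7*-1=-7, 1*-1=-1 -> [2, 4, -1, 2, -7, -1] (max |s|=7)
Stage 2 (AMPLIFY -2): 2*-2=-4, 4*-2=-8, -1*-2=2, 2*-2=-4, -7*-2=14, -1*-2=2 -> [-4, -8, 2, -4, 14, 2] (max |s|=14)
Stage 3 (CLIP -12 14): clip(-4,-12,14)=-4, clip(-8,-12,14)=-8, clip(2,-12,14)=2, clip(-4,-12,14)=-4, clip(14,-12,14)=14, clip(2,-12,14)=2 -> [-4, -8, 2, -4, 14, 2] (max |s|=14)
Stage 4 (AMPLIFY -2): -4*-2=8, -8*-2=16, 2*-2=-4, -4*-2=8, 14*-2=-28, 2*-2=-4 -> [8, 16, -4, 8, -28, -4] (max |s|=28)
Stage 5 (CLIP -9 8): clip(8,-9,8)=8, clip(16,-9,8)=8, clip(-4,-9,8)=-4, clip(8,-9,8)=8, clip(-28,-9,8)=-9, clip(-4,-9,8)=-4 -> [8, 8, -4, 8, -9, -4] (max |s|=9)
Stage 6 (ABS): |8|=8, |8|=8, |-4|=4, |8|=8, |-9|=9, |-4|=4 -> [8, 8, 4, 8, 9, 4] (max |s|=9)
Overall max amplitude: 28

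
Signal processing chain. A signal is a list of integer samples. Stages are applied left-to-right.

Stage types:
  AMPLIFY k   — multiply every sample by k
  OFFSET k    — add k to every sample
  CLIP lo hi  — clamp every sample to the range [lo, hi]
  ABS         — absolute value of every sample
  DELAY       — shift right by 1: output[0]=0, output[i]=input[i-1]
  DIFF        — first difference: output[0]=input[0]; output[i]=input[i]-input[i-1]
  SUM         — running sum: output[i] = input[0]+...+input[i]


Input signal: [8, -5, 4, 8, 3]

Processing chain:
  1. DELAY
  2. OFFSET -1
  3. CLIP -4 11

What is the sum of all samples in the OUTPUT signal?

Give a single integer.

Input: [8, -5, 4, 8, 3]
Stage 1 (DELAY): [0, 8, -5, 4, 8] = [0, 8, -5, 4, 8] -> [0, 8, -5, 4, 8]
Stage 2 (OFFSET -1): 0+-1=-1, 8+-1=7, -5+-1=-6, 4+-1=3, 8+-1=7 -> [-1, 7, -6, 3, 7]
Stage 3 (CLIP -4 11): clip(-1,-4,11)=-1, clip(7,-4,11)=7, clip(-6,-4,11)=-4, clip(3,-4,11)=3, clip(7,-4,11)=7 -> [-1, 7, -4, 3, 7]
Output sum: 12

Answer: 12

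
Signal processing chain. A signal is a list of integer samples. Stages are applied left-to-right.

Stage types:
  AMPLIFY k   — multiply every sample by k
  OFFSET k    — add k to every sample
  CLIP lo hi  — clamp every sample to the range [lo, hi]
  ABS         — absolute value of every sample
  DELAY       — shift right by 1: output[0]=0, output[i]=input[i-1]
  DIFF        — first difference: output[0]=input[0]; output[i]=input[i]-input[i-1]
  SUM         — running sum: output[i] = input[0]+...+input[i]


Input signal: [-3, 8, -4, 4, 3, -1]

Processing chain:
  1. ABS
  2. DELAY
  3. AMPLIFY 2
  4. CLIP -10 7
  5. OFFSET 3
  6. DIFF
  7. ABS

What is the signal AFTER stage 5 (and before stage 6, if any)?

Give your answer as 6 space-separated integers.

Input: [-3, 8, -4, 4, 3, -1]
Stage 1 (ABS): |-3|=3, |8|=8, |-4|=4, |4|=4, |3|=3, |-1|=1 -> [3, 8, 4, 4, 3, 1]
Stage 2 (DELAY): [0, 3, 8, 4, 4, 3] = [0, 3, 8, 4, 4, 3] -> [0, 3, 8, 4, 4, 3]
Stage 3 (AMPLIFY 2): 0*2=0, 3*2=6, 8*2=16, 4*2=8, 4*2=8, 3*2=6 -> [0, 6, 16, 8, 8, 6]
Stage 4 (CLIP -10 7): clip(0,-10,7)=0, clip(6,-10,7)=6, clip(16,-10,7)=7, clip(8,-10,7)=7, clip(8,-10,7)=7, clip(6,-10,7)=6 -> [0, 6, 7, 7, 7, 6]
Stage 5 (OFFSET 3): 0+3=3, 6+3=9, 7+3=10, 7+3=10, 7+3=10, 6+3=9 -> [3, 9, 10, 10, 10, 9]

Answer: 3 9 10 10 10 9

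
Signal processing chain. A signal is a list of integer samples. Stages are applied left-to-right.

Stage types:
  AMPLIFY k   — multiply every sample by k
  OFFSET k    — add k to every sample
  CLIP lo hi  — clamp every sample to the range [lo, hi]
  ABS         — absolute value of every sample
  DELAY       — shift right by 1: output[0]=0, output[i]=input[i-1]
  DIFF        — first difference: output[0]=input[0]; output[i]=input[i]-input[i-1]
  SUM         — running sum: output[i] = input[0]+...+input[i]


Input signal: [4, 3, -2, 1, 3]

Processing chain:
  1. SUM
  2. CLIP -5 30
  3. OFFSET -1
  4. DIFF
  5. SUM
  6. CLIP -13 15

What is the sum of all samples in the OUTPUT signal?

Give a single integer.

Answer: 26

Derivation:
Input: [4, 3, -2, 1, 3]
Stage 1 (SUM): sum[0..0]=4, sum[0..1]=7, sum[0..2]=5, sum[0..3]=6, sum[0..4]=9 -> [4, 7, 5, 6, 9]
Stage 2 (CLIP -5 30): clip(4,-5,30)=4, clip(7,-5,30)=7, clip(5,-5,30)=5, clip(6,-5,30)=6, clip(9,-5,30)=9 -> [4, 7, 5, 6, 9]
Stage 3 (OFFSET -1): 4+-1=3, 7+-1=6, 5+-1=4, 6+-1=5, 9+-1=8 -> [3, 6, 4, 5, 8]
Stage 4 (DIFF): s[0]=3, 6-3=3, 4-6=-2, 5-4=1, 8-5=3 -> [3, 3, -2, 1, 3]
Stage 5 (SUM): sum[0..0]=3, sum[0..1]=6, sum[0..2]=4, sum[0..3]=5, sum[0..4]=8 -> [3, 6, 4, 5, 8]
Stage 6 (CLIP -13 15): clip(3,-13,15)=3, clip(6,-13,15)=6, clip(4,-13,15)=4, clip(5,-13,15)=5, clip(8,-13,15)=8 -> [3, 6, 4, 5, 8]
Output sum: 26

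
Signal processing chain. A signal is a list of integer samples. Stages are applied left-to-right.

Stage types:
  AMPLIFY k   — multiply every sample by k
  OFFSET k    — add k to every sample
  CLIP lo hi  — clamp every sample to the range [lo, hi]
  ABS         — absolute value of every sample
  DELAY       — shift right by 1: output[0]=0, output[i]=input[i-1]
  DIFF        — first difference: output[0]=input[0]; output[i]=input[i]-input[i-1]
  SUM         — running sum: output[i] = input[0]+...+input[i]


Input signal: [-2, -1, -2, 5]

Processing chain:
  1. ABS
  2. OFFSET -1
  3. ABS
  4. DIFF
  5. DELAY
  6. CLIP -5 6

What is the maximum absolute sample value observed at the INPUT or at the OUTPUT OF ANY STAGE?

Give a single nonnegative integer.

Answer: 5

Derivation:
Input: [-2, -1, -2, 5] (max |s|=5)
Stage 1 (ABS): |-2|=2, |-1|=1, |-2|=2, |5|=5 -> [2, 1, 2, 5] (max |s|=5)
Stage 2 (OFFSET -1): 2+-1=1, 1+-1=0, 2+-1=1, 5+-1=4 -> [1, 0, 1, 4] (max |s|=4)
Stage 3 (ABS): |1|=1, |0|=0, |1|=1, |4|=4 -> [1, 0, 1, 4] (max |s|=4)
Stage 4 (DIFF): s[0]=1, 0-1=-1, 1-0=1, 4-1=3 -> [1, -1, 1, 3] (max |s|=3)
Stage 5 (DELAY): [0, 1, -1, 1] = [0, 1, -1, 1] -> [0, 1, -1, 1] (max |s|=1)
Stage 6 (CLIP -5 6): clip(0,-5,6)=0, clip(1,-5,6)=1, clip(-1,-5,6)=-1, clip(1,-5,6)=1 -> [0, 1, -1, 1] (max |s|=1)
Overall max amplitude: 5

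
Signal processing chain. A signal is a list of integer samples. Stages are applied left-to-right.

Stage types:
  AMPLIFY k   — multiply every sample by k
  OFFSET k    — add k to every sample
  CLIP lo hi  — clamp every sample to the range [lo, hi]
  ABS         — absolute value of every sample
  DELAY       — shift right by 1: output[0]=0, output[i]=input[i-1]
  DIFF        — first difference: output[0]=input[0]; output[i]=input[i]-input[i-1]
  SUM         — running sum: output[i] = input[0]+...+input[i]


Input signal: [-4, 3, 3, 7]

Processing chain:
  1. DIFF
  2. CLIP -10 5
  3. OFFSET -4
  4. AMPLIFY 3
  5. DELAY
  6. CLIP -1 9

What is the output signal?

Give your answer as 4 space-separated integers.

Input: [-4, 3, 3, 7]
Stage 1 (DIFF): s[0]=-4, 3--4=7, 3-3=0, 7-3=4 -> [-4, 7, 0, 4]
Stage 2 (CLIP -10 5): clip(-4,-10,5)=-4, clip(7,-10,5)=5, clip(0,-10,5)=0, clip(4,-10,5)=4 -> [-4, 5, 0, 4]
Stage 3 (OFFSET -4): -4+-4=-8, 5+-4=1, 0+-4=-4, 4+-4=0 -> [-8, 1, -4, 0]
Stage 4 (AMPLIFY 3): -8*3=-24, 1*3=3, -4*3=-12, 0*3=0 -> [-24, 3, -12, 0]
Stage 5 (DELAY): [0, -24, 3, -12] = [0, -24, 3, -12] -> [0, -24, 3, -12]
Stage 6 (CLIP -1 9): clip(0,-1,9)=0, clip(-24,-1,9)=-1, clip(3,-1,9)=3, clip(-12,-1,9)=-1 -> [0, -1, 3, -1]

Answer: 0 -1 3 -1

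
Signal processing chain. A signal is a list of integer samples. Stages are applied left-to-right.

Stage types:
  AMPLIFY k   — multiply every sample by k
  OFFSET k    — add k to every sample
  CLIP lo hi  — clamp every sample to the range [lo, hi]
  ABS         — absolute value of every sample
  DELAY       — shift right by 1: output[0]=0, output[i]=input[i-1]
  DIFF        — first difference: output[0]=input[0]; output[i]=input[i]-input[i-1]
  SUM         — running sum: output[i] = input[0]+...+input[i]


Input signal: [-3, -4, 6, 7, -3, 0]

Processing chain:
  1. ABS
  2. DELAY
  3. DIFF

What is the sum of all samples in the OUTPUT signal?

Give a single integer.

Input: [-3, -4, 6, 7, -3, 0]
Stage 1 (ABS): |-3|=3, |-4|=4, |6|=6, |7|=7, |-3|=3, |0|=0 -> [3, 4, 6, 7, 3, 0]
Stage 2 (DELAY): [0, 3, 4, 6, 7, 3] = [0, 3, 4, 6, 7, 3] -> [0, 3, 4, 6, 7, 3]
Stage 3 (DIFF): s[0]=0, 3-0=3, 4-3=1, 6-4=2, 7-6=1, 3-7=-4 -> [0, 3, 1, 2, 1, -4]
Output sum: 3

Answer: 3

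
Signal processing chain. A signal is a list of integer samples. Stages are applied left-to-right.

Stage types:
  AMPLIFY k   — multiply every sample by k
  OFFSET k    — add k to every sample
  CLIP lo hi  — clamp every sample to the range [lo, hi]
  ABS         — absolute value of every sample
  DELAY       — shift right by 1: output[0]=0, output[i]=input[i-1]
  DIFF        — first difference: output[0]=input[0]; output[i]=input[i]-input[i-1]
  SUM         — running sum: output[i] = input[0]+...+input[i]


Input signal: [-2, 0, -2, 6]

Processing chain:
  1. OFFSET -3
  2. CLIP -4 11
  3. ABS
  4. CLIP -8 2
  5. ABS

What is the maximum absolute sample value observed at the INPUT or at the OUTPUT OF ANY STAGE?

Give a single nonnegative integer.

Input: [-2, 0, -2, 6] (max |s|=6)
Stage 1 (OFFSET -3): -2+-3=-5, 0+-3=-3, -2+-3=-5, 6+-3=3 -> [-5, -3, -5, 3] (max |s|=5)
Stage 2 (CLIP -4 11): clip(-5,-4,11)=-4, clip(-3,-4,11)=-3, clip(-5,-4,11)=-4, clip(3,-4,11)=3 -> [-4, -3, -4, 3] (max |s|=4)
Stage 3 (ABS): |-4|=4, |-3|=3, |-4|=4, |3|=3 -> [4, 3, 4, 3] (max |s|=4)
Stage 4 (CLIP -8 2): clip(4,-8,2)=2, clip(3,-8,2)=2, clip(4,-8,2)=2, clip(3,-8,2)=2 -> [2, 2, 2, 2] (max |s|=2)
Stage 5 (ABS): |2|=2, |2|=2, |2|=2, |2|=2 -> [2, 2, 2, 2] (max |s|=2)
Overall max amplitude: 6

Answer: 6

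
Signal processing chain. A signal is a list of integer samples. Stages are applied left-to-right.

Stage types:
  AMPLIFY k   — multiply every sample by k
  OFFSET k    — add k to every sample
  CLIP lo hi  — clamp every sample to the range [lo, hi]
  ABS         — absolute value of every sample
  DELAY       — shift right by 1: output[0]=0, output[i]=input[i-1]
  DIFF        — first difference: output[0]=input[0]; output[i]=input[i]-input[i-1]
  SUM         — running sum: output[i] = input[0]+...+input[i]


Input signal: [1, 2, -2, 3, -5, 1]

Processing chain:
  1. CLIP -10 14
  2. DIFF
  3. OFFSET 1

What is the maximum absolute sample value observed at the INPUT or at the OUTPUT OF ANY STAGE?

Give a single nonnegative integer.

Input: [1, 2, -2, 3, -5, 1] (max |s|=5)
Stage 1 (CLIP -10 14): clip(1,-10,14)=1, clip(2,-10,14)=2, clip(-2,-10,14)=-2, clip(3,-10,14)=3, clip(-5,-10,14)=-5, clip(1,-10,14)=1 -> [1, 2, -2, 3, -5, 1] (max |s|=5)
Stage 2 (DIFF): s[0]=1, 2-1=1, -2-2=-4, 3--2=5, -5-3=-8, 1--5=6 -> [1, 1, -4, 5, -8, 6] (max |s|=8)
Stage 3 (OFFSET 1): 1+1=2, 1+1=2, -4+1=-3, 5+1=6, -8+1=-7, 6+1=7 -> [2, 2, -3, 6, -7, 7] (max |s|=7)
Overall max amplitude: 8

Answer: 8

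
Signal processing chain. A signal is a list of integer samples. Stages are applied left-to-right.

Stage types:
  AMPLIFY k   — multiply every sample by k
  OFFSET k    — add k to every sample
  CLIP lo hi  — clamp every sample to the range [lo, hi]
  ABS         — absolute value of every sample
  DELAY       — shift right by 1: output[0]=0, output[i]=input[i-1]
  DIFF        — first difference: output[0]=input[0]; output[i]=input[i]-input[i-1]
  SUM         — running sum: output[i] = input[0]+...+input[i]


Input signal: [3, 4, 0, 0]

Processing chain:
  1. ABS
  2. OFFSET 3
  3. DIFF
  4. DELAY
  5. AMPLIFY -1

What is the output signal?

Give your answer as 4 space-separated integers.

Input: [3, 4, 0, 0]
Stage 1 (ABS): |3|=3, |4|=4, |0|=0, |0|=0 -> [3, 4, 0, 0]
Stage 2 (OFFSET 3): 3+3=6, 4+3=7, 0+3=3, 0+3=3 -> [6, 7, 3, 3]
Stage 3 (DIFF): s[0]=6, 7-6=1, 3-7=-4, 3-3=0 -> [6, 1, -4, 0]
Stage 4 (DELAY): [0, 6, 1, -4] = [0, 6, 1, -4] -> [0, 6, 1, -4]
Stage 5 (AMPLIFY -1): 0*-1=0, 6*-1=-6, 1*-1=-1, -4*-1=4 -> [0, -6, -1, 4]

Answer: 0 -6 -1 4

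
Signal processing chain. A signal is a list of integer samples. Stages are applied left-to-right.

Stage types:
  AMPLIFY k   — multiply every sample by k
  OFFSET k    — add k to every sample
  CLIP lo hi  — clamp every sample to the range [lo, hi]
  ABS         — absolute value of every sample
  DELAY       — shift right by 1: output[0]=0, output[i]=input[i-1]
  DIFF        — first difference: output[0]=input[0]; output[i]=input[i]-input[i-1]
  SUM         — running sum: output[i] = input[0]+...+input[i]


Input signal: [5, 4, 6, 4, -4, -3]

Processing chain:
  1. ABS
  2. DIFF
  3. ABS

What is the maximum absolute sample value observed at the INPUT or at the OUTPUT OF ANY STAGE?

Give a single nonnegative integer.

Answer: 6

Derivation:
Input: [5, 4, 6, 4, -4, -3] (max |s|=6)
Stage 1 (ABS): |5|=5, |4|=4, |6|=6, |4|=4, |-4|=4, |-3|=3 -> [5, 4, 6, 4, 4, 3] (max |s|=6)
Stage 2 (DIFF): s[0]=5, 4-5=-1, 6-4=2, 4-6=-2, 4-4=0, 3-4=-1 -> [5, -1, 2, -2, 0, -1] (max |s|=5)
Stage 3 (ABS): |5|=5, |-1|=1, |2|=2, |-2|=2, |0|=0, |-1|=1 -> [5, 1, 2, 2, 0, 1] (max |s|=5)
Overall max amplitude: 6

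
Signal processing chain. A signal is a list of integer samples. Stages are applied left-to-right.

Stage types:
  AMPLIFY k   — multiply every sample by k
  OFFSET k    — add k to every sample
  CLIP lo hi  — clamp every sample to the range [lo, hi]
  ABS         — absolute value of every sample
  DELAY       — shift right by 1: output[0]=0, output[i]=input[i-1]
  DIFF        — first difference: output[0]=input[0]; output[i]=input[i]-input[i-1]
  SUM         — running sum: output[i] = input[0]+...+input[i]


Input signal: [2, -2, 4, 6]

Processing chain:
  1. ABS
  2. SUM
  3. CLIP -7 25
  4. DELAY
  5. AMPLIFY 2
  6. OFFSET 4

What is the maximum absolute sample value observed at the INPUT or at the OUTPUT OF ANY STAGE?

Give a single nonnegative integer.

Answer: 20

Derivation:
Input: [2, -2, 4, 6] (max |s|=6)
Stage 1 (ABS): |2|=2, |-2|=2, |4|=4, |6|=6 -> [2, 2, 4, 6] (max |s|=6)
Stage 2 (SUM): sum[0..0]=2, sum[0..1]=4, sum[0..2]=8, sum[0..3]=14 -> [2, 4, 8, 14] (max |s|=14)
Stage 3 (CLIP -7 25): clip(2,-7,25)=2, clip(4,-7,25)=4, clip(8,-7,25)=8, clip(14,-7,25)=14 -> [2, 4, 8, 14] (max |s|=14)
Stage 4 (DELAY): [0, 2, 4, 8] = [0, 2, 4, 8] -> [0, 2, 4, 8] (max |s|=8)
Stage 5 (AMPLIFY 2): 0*2=0, 2*2=4, 4*2=8, 8*2=16 -> [0, 4, 8, 16] (max |s|=16)
Stage 6 (OFFSET 4): 0+4=4, 4+4=8, 8+4=12, 16+4=20 -> [4, 8, 12, 20] (max |s|=20)
Overall max amplitude: 20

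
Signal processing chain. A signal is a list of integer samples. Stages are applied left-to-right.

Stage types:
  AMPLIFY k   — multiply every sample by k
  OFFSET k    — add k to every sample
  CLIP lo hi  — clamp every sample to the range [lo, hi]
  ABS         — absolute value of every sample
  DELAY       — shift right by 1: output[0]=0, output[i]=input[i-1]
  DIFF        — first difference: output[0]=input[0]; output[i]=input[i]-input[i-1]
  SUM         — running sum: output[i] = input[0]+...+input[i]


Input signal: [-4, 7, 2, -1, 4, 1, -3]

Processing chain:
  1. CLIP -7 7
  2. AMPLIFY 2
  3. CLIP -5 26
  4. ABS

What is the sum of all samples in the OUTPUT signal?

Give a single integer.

Input: [-4, 7, 2, -1, 4, 1, -3]
Stage 1 (CLIP -7 7): clip(-4,-7,7)=-4, clip(7,-7,7)=7, clip(2,-7,7)=2, clip(-1,-7,7)=-1, clip(4,-7,7)=4, clip(1,-7,7)=1, clip(-3,-7,7)=-3 -> [-4, 7, 2, -1, 4, 1, -3]
Stage 2 (AMPLIFY 2): -4*2=-8, 7*2=14, 2*2=4, -1*2=-2, 4*2=8, 1*2=2, -3*2=-6 -> [-8, 14, 4, -2, 8, 2, -6]
Stage 3 (CLIP -5 26): clip(-8,-5,26)=-5, clip(14,-5,26)=14, clip(4,-5,26)=4, clip(-2,-5,26)=-2, clip(8,-5,26)=8, clip(2,-5,26)=2, clip(-6,-5,26)=-5 -> [-5, 14, 4, -2, 8, 2, -5]
Stage 4 (ABS): |-5|=5, |14|=14, |4|=4, |-2|=2, |8|=8, |2|=2, |-5|=5 -> [5, 14, 4, 2, 8, 2, 5]
Output sum: 40

Answer: 40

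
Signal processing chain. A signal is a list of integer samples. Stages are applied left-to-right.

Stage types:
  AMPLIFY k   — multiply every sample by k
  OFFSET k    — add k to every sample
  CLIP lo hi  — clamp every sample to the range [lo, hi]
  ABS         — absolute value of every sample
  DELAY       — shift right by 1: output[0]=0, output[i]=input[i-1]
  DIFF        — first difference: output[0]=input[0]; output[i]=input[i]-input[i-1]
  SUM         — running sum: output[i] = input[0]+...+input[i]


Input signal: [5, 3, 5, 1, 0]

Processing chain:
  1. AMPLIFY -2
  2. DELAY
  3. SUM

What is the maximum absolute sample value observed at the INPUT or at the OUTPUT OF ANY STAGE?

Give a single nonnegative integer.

Answer: 28

Derivation:
Input: [5, 3, 5, 1, 0] (max |s|=5)
Stage 1 (AMPLIFY -2): 5*-2=-10, 3*-2=-6, 5*-2=-10, 1*-2=-2, 0*-2=0 -> [-10, -6, -10, -2, 0] (max |s|=10)
Stage 2 (DELAY): [0, -10, -6, -10, -2] = [0, -10, -6, -10, -2] -> [0, -10, -6, -10, -2] (max |s|=10)
Stage 3 (SUM): sum[0..0]=0, sum[0..1]=-10, sum[0..2]=-16, sum[0..3]=-26, sum[0..4]=-28 -> [0, -10, -16, -26, -28] (max |s|=28)
Overall max amplitude: 28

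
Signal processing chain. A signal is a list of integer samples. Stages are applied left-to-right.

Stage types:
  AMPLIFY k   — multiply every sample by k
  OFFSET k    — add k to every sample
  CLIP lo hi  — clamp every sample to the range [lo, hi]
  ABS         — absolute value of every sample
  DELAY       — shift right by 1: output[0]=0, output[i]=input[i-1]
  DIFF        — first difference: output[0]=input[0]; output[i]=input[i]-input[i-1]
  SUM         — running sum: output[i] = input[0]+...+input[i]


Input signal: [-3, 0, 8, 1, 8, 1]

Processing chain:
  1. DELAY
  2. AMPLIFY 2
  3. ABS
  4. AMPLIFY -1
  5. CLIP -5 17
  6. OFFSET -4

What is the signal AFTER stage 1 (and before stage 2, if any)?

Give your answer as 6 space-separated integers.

Answer: 0 -3 0 8 1 8

Derivation:
Input: [-3, 0, 8, 1, 8, 1]
Stage 1 (DELAY): [0, -3, 0, 8, 1, 8] = [0, -3, 0, 8, 1, 8] -> [0, -3, 0, 8, 1, 8]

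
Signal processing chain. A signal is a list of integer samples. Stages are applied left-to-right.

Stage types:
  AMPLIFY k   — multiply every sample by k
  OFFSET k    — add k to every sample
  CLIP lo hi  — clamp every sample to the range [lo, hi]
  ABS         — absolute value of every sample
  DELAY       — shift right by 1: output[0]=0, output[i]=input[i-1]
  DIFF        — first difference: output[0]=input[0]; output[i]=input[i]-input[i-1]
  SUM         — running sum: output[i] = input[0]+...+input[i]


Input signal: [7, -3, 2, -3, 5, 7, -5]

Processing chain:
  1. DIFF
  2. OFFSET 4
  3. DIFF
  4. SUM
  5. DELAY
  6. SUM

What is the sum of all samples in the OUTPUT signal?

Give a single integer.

Answer: 99

Derivation:
Input: [7, -3, 2, -3, 5, 7, -5]
Stage 1 (DIFF): s[0]=7, -3-7=-10, 2--3=5, -3-2=-5, 5--3=8, 7-5=2, -5-7=-12 -> [7, -10, 5, -5, 8, 2, -12]
Stage 2 (OFFSET 4): 7+4=11, -10+4=-6, 5+4=9, -5+4=-1, 8+4=12, 2+4=6, -12+4=-8 -> [11, -6, 9, -1, 12, 6, -8]
Stage 3 (DIFF): s[0]=11, -6-11=-17, 9--6=15, -1-9=-10, 12--1=13, 6-12=-6, -8-6=-14 -> [11, -17, 15, -10, 13, -6, -14]
Stage 4 (SUM): sum[0..0]=11, sum[0..1]=-6, sum[0..2]=9, sum[0..3]=-1, sum[0..4]=12, sum[0..5]=6, sum[0..6]=-8 -> [11, -6, 9, -1, 12, 6, -8]
Stage 5 (DELAY): [0, 11, -6, 9, -1, 12, 6] = [0, 11, -6, 9, -1, 12, 6] -> [0, 11, -6, 9, -1, 12, 6]
Stage 6 (SUM): sum[0..0]=0, sum[0..1]=11, sum[0..2]=5, sum[0..3]=14, sum[0..4]=13, sum[0..5]=25, sum[0..6]=31 -> [0, 11, 5, 14, 13, 25, 31]
Output sum: 99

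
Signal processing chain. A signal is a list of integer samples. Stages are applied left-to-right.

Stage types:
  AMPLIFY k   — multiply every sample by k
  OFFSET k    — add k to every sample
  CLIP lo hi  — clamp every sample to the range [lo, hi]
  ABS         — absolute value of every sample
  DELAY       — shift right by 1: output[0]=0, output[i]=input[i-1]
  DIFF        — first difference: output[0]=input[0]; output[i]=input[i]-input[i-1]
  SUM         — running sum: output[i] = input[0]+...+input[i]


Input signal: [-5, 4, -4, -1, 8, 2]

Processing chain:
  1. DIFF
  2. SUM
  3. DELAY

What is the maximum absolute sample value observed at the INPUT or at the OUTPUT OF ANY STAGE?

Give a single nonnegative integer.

Answer: 9

Derivation:
Input: [-5, 4, -4, -1, 8, 2] (max |s|=8)
Stage 1 (DIFF): s[0]=-5, 4--5=9, -4-4=-8, -1--4=3, 8--1=9, 2-8=-6 -> [-5, 9, -8, 3, 9, -6] (max |s|=9)
Stage 2 (SUM): sum[0..0]=-5, sum[0..1]=4, sum[0..2]=-4, sum[0..3]=-1, sum[0..4]=8, sum[0..5]=2 -> [-5, 4, -4, -1, 8, 2] (max |s|=8)
Stage 3 (DELAY): [0, -5, 4, -4, -1, 8] = [0, -5, 4, -4, -1, 8] -> [0, -5, 4, -4, -1, 8] (max |s|=8)
Overall max amplitude: 9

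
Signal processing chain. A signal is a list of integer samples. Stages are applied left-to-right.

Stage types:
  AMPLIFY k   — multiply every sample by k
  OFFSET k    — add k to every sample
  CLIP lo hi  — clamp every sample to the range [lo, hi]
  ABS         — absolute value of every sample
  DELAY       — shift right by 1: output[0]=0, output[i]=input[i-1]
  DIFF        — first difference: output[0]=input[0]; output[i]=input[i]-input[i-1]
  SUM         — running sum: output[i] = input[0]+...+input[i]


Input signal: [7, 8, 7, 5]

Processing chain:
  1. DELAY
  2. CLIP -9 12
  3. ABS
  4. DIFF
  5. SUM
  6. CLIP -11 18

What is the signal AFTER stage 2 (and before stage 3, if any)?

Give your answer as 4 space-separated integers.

Input: [7, 8, 7, 5]
Stage 1 (DELAY): [0, 7, 8, 7] = [0, 7, 8, 7] -> [0, 7, 8, 7]
Stage 2 (CLIP -9 12): clip(0,-9,12)=0, clip(7,-9,12)=7, clip(8,-9,12)=8, clip(7,-9,12)=7 -> [0, 7, 8, 7]

Answer: 0 7 8 7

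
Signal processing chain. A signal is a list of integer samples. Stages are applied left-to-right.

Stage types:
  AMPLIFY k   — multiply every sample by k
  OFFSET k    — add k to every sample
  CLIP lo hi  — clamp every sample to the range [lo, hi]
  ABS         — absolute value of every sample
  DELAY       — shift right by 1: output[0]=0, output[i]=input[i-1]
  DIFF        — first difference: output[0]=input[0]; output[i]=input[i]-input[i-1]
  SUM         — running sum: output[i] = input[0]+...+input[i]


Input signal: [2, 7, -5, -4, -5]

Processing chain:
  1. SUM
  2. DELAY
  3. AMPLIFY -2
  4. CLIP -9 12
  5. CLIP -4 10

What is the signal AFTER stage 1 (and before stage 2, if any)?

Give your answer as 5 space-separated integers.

Input: [2, 7, -5, -4, -5]
Stage 1 (SUM): sum[0..0]=2, sum[0..1]=9, sum[0..2]=4, sum[0..3]=0, sum[0..4]=-5 -> [2, 9, 4, 0, -5]

Answer: 2 9 4 0 -5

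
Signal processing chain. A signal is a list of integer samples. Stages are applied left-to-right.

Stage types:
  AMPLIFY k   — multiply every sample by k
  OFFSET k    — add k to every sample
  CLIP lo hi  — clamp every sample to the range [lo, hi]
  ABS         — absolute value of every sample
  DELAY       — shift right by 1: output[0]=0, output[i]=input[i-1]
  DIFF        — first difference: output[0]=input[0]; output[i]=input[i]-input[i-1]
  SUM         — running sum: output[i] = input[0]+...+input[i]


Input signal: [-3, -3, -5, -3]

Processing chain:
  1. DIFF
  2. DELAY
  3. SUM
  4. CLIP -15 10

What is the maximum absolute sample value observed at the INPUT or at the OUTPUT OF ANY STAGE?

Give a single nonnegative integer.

Input: [-3, -3, -5, -3] (max |s|=5)
Stage 1 (DIFF): s[0]=-3, -3--3=0, -5--3=-2, -3--5=2 -> [-3, 0, -2, 2] (max |s|=3)
Stage 2 (DELAY): [0, -3, 0, -2] = [0, -3, 0, -2] -> [0, -3, 0, -2] (max |s|=3)
Stage 3 (SUM): sum[0..0]=0, sum[0..1]=-3, sum[0..2]=-3, sum[0..3]=-5 -> [0, -3, -3, -5] (max |s|=5)
Stage 4 (CLIP -15 10): clip(0,-15,10)=0, clip(-3,-15,10)=-3, clip(-3,-15,10)=-3, clip(-5,-15,10)=-5 -> [0, -3, -3, -5] (max |s|=5)
Overall max amplitude: 5

Answer: 5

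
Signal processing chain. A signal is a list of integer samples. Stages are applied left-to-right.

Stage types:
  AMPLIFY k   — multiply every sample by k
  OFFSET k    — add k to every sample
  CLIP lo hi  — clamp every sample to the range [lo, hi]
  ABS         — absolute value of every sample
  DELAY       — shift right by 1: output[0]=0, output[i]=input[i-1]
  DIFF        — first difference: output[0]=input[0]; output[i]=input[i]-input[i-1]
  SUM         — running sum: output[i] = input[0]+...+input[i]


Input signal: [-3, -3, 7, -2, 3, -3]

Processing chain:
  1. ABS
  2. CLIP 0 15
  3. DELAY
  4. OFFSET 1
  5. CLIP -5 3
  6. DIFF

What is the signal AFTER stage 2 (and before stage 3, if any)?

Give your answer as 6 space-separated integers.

Input: [-3, -3, 7, -2, 3, -3]
Stage 1 (ABS): |-3|=3, |-3|=3, |7|=7, |-2|=2, |3|=3, |-3|=3 -> [3, 3, 7, 2, 3, 3]
Stage 2 (CLIP 0 15): clip(3,0,15)=3, clip(3,0,15)=3, clip(7,0,15)=7, clip(2,0,15)=2, clip(3,0,15)=3, clip(3,0,15)=3 -> [3, 3, 7, 2, 3, 3]

Answer: 3 3 7 2 3 3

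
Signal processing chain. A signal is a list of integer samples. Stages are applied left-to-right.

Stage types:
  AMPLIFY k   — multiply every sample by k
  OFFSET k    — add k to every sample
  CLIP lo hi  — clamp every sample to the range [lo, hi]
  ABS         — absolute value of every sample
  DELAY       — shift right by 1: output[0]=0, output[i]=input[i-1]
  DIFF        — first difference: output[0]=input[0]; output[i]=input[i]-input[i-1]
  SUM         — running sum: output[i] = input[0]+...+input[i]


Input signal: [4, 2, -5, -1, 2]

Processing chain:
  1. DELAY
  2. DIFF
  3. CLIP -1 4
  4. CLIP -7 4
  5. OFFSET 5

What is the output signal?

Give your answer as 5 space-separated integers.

Answer: 5 9 4 4 9

Derivation:
Input: [4, 2, -5, -1, 2]
Stage 1 (DELAY): [0, 4, 2, -5, -1] = [0, 4, 2, -5, -1] -> [0, 4, 2, -5, -1]
Stage 2 (DIFF): s[0]=0, 4-0=4, 2-4=-2, -5-2=-7, -1--5=4 -> [0, 4, -2, -7, 4]
Stage 3 (CLIP -1 4): clip(0,-1,4)=0, clip(4,-1,4)=4, clip(-2,-1,4)=-1, clip(-7,-1,4)=-1, clip(4,-1,4)=4 -> [0, 4, -1, -1, 4]
Stage 4 (CLIP -7 4): clip(0,-7,4)=0, clip(4,-7,4)=4, clip(-1,-7,4)=-1, clip(-1,-7,4)=-1, clip(4,-7,4)=4 -> [0, 4, -1, -1, 4]
Stage 5 (OFFSET 5): 0+5=5, 4+5=9, -1+5=4, -1+5=4, 4+5=9 -> [5, 9, 4, 4, 9]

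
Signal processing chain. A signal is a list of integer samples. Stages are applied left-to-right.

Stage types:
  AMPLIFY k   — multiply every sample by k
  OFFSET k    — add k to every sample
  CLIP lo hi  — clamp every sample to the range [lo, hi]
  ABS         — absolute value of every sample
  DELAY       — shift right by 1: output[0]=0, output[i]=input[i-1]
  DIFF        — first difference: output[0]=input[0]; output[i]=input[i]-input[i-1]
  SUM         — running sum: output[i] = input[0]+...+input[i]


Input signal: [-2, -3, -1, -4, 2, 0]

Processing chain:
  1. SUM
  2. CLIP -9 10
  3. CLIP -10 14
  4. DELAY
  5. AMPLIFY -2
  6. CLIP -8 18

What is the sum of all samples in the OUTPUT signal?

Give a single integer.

Answer: 60

Derivation:
Input: [-2, -3, -1, -4, 2, 0]
Stage 1 (SUM): sum[0..0]=-2, sum[0..1]=-5, sum[0..2]=-6, sum[0..3]=-10, sum[0..4]=-8, sum[0..5]=-8 -> [-2, -5, -6, -10, -8, -8]
Stage 2 (CLIP -9 10): clip(-2,-9,10)=-2, clip(-5,-9,10)=-5, clip(-6,-9,10)=-6, clip(-10,-9,10)=-9, clip(-8,-9,10)=-8, clip(-8,-9,10)=-8 -> [-2, -5, -6, -9, -8, -8]
Stage 3 (CLIP -10 14): clip(-2,-10,14)=-2, clip(-5,-10,14)=-5, clip(-6,-10,14)=-6, clip(-9,-10,14)=-9, clip(-8,-10,14)=-8, clip(-8,-10,14)=-8 -> [-2, -5, -6, -9, -8, -8]
Stage 4 (DELAY): [0, -2, -5, -6, -9, -8] = [0, -2, -5, -6, -9, -8] -> [0, -2, -5, -6, -9, -8]
Stage 5 (AMPLIFY -2): 0*-2=0, -2*-2=4, -5*-2=10, -6*-2=12, -9*-2=18, -8*-2=16 -> [0, 4, 10, 12, 18, 16]
Stage 6 (CLIP -8 18): clip(0,-8,18)=0, clip(4,-8,18)=4, clip(10,-8,18)=10, clip(12,-8,18)=12, clip(18,-8,18)=18, clip(16,-8,18)=16 -> [0, 4, 10, 12, 18, 16]
Output sum: 60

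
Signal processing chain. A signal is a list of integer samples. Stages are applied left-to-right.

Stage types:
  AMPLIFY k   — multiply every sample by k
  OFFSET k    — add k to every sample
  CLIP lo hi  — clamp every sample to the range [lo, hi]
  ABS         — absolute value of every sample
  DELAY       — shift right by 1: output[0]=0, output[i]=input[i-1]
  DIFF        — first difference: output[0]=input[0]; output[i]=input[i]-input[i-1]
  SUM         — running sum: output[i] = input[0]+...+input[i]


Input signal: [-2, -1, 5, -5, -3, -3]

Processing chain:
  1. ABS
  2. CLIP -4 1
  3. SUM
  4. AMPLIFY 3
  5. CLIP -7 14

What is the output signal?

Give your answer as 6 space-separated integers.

Answer: 3 6 9 12 14 14

Derivation:
Input: [-2, -1, 5, -5, -3, -3]
Stage 1 (ABS): |-2|=2, |-1|=1, |5|=5, |-5|=5, |-3|=3, |-3|=3 -> [2, 1, 5, 5, 3, 3]
Stage 2 (CLIP -4 1): clip(2,-4,1)=1, clip(1,-4,1)=1, clip(5,-4,1)=1, clip(5,-4,1)=1, clip(3,-4,1)=1, clip(3,-4,1)=1 -> [1, 1, 1, 1, 1, 1]
Stage 3 (SUM): sum[0..0]=1, sum[0..1]=2, sum[0..2]=3, sum[0..3]=4, sum[0..4]=5, sum[0..5]=6 -> [1, 2, 3, 4, 5, 6]
Stage 4 (AMPLIFY 3): 1*3=3, 2*3=6, 3*3=9, 4*3=12, 5*3=15, 6*3=18 -> [3, 6, 9, 12, 15, 18]
Stage 5 (CLIP -7 14): clip(3,-7,14)=3, clip(6,-7,14)=6, clip(9,-7,14)=9, clip(12,-7,14)=12, clip(15,-7,14)=14, clip(18,-7,14)=14 -> [3, 6, 9, 12, 14, 14]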